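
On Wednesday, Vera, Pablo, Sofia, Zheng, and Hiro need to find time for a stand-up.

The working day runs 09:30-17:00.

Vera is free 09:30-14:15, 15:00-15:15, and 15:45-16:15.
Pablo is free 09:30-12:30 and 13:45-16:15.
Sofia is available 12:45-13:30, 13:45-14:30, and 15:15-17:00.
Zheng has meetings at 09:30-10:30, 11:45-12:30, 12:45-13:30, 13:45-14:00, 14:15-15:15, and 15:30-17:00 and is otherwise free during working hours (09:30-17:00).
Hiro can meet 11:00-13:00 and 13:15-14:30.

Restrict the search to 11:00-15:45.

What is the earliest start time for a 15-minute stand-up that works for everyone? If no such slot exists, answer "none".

14:00

Zheng free within 09:30–17:00: 10:30–11:45, 12:30–12:45, 13:30–13:45, 14:00–14:15, 15:15–15:30.
Vera ∩ Pablo: 09:30–12:30, 13:45–14:15, 15:00–15:15, 15:45–16:15.
Vera ∩ Pablo ∩ Sofia: 13:45–14:15, 15:45–16:15.
Vera ∩ Pablo ∩ Sofia ∩ Zheng: 14:00–14:15.
Vera ∩ Pablo ∩ Sofia ∩ Zheng ∩ Hiro: 14:00–14:15.
Restricted to 11:00–15:45: 14:00–14:15.
Windows ≥ 15 min: 14:00–14:15.
Earliest such window starts at 14:00.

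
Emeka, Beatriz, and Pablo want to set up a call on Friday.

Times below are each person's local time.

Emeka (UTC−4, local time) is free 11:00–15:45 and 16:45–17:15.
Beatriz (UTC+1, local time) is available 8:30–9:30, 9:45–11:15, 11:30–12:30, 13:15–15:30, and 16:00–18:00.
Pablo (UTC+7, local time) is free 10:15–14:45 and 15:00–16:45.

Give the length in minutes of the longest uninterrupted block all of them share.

Emeka → UTC: 15:00–19:45, 20:45–21:15.
Beatriz → UTC: 07:30–08:30, 08:45–10:15, 10:30–11:30, 12:15–14:30, 15:00–17:00.
Pablo → UTC: 03:15–07:45, 08:00–09:45.
Emeka ∩ Beatriz: 15:00–17:00.
Emeka ∩ Beatriz ∩ Pablo: (none).
No common window.

0 minutes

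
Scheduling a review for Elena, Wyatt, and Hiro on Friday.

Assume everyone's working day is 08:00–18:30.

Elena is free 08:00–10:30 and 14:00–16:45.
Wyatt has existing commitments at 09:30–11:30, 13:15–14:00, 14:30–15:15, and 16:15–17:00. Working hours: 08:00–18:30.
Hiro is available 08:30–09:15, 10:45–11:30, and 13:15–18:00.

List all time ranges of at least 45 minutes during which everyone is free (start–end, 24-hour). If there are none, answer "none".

Wyatt free within 08:00–18:30: 08:00–09:30, 11:30–13:15, 14:00–14:30, 15:15–16:15, 17:00–18:30.
Elena ∩ Wyatt: 08:00–09:30, 14:00–14:30, 15:15–16:15.
Elena ∩ Wyatt ∩ Hiro: 08:30–09:15, 14:00–14:30, 15:15–16:15.
Windows ≥ 45 min: 08:30–09:15, 15:15–16:15.

08:30–09:15, 15:15–16:15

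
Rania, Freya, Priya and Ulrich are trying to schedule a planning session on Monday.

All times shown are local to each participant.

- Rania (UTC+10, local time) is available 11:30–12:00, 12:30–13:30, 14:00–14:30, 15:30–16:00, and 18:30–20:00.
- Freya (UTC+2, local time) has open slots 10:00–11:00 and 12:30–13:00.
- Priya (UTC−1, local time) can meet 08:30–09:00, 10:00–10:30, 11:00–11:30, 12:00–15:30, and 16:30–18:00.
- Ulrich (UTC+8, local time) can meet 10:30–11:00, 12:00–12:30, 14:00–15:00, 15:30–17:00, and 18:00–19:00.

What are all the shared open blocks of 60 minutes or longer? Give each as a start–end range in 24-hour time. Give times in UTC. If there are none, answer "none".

none

Rania → UTC: 01:30–02:00, 02:30–03:30, 04:00–04:30, 05:30–06:00, 08:30–10:00.
Freya → UTC: 08:00–09:00, 10:30–11:00.
Priya → UTC: 09:30–10:00, 11:00–11:30, 12:00–12:30, 13:00–16:30, 17:30–19:00.
Ulrich → UTC: 02:30–03:00, 04:00–04:30, 06:00–07:00, 07:30–09:00, 10:00–11:00.
Rania ∩ Freya: 08:30–09:00.
Rania ∩ Freya ∩ Priya: (none).
Rania ∩ Freya ∩ Priya ∩ Ulrich: (none).
Windows ≥ 60 min: (none).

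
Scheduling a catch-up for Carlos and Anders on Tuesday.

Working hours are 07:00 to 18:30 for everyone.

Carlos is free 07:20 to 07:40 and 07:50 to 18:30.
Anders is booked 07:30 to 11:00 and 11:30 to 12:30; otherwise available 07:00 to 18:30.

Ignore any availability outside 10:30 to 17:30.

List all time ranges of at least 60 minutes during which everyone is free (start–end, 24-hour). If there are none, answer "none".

Anders free within 07:00–18:30: 07:00–07:30, 11:00–11:30, 12:30–18:30.
Carlos ∩ Anders: 07:20–07:30, 11:00–11:30, 12:30–18:30.
Restricted to 10:30–17:30: 11:00–11:30, 12:30–17:30.
Windows ≥ 60 min: 12:30–17:30.

12:30–17:30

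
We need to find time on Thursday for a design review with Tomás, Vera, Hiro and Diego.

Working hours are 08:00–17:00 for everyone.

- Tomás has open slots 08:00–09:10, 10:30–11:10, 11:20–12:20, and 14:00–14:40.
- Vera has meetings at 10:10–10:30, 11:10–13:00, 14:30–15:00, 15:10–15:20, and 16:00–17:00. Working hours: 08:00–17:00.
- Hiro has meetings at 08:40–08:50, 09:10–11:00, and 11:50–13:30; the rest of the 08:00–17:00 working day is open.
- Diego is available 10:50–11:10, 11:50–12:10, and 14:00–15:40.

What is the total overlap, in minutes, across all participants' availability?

40 minutes

Vera free within 08:00–17:00: 08:00–10:10, 10:30–11:10, 13:00–14:30, 15:00–15:10, 15:20–16:00.
Hiro free within 08:00–17:00: 08:00–08:40, 08:50–09:10, 11:00–11:50, 13:30–17:00.
Tomás ∩ Vera: 08:00–09:10, 10:30–11:10, 14:00–14:30.
Tomás ∩ Vera ∩ Hiro: 08:00–08:40, 08:50–09:10, 11:00–11:10, 14:00–14:30.
Tomás ∩ Vera ∩ Hiro ∩ Diego: 11:00–11:10, 14:00–14:30.
Total common minutes: 10 + 30 = 40.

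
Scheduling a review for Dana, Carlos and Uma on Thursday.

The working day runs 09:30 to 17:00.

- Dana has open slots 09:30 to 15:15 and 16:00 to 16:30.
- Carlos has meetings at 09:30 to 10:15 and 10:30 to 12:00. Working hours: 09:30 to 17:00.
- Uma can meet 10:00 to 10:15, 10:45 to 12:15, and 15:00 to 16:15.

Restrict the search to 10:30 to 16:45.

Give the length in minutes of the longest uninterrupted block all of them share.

Carlos free within 09:30–17:00: 10:15–10:30, 12:00–17:00.
Dana ∩ Carlos: 10:15–10:30, 12:00–15:15, 16:00–16:30.
Dana ∩ Carlos ∩ Uma: 12:00–12:15, 15:00–15:15, 16:00–16:15.
Restricted to 10:30–16:45: 12:00–12:15, 15:00–15:15, 16:00–16:15.
Common window lengths: 15, 15, 15 min; longest is 15.

15 minutes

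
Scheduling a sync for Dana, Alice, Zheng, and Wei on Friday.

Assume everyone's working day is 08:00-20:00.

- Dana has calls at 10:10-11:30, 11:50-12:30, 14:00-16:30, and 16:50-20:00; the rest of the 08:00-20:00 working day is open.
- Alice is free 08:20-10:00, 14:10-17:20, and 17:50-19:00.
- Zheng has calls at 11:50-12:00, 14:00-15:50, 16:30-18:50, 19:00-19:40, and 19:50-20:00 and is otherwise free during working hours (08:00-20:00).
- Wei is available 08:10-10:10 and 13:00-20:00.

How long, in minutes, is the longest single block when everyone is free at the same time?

100 minutes

Dana free within 08:00–20:00: 08:00–10:10, 11:30–11:50, 12:30–14:00, 16:30–16:50.
Zheng free within 08:00–20:00: 08:00–11:50, 12:00–14:00, 15:50–16:30, 18:50–19:00, 19:40–19:50.
Dana ∩ Alice: 08:20–10:00, 16:30–16:50.
Dana ∩ Alice ∩ Zheng: 08:20–10:00.
Dana ∩ Alice ∩ Zheng ∩ Wei: 08:20–10:00.
Single common window of 100 minutes.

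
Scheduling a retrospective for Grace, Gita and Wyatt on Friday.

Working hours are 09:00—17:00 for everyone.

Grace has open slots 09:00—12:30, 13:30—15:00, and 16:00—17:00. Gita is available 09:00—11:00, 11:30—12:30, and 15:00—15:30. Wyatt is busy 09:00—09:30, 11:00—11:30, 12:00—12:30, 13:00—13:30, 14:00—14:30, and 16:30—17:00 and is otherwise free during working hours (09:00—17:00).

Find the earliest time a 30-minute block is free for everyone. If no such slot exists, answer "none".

Wyatt free within 09:00–17:00: 09:30–11:00, 11:30–12:00, 12:30–13:00, 13:30–14:00, 14:30–16:30.
Grace ∩ Gita: 09:00–11:00, 11:30–12:30.
Grace ∩ Gita ∩ Wyatt: 09:30–11:00, 11:30–12:00.
Windows ≥ 30 min: 09:30–11:00, 11:30–12:00.
Earliest such window starts at 09:30.

09:30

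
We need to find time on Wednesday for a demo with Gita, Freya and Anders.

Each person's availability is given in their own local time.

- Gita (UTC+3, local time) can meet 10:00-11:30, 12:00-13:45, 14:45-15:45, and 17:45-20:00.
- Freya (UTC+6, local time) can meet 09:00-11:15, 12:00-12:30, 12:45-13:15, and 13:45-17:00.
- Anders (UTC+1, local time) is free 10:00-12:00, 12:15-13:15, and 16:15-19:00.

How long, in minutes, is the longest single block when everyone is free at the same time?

105 minutes

Gita → UTC: 07:00–08:30, 09:00–10:45, 11:45–12:45, 14:45–17:00.
Freya → UTC: 03:00–05:15, 06:00–06:30, 06:45–07:15, 07:45–11:00.
Anders → UTC: 09:00–11:00, 11:15–12:15, 15:15–18:00.
Gita ∩ Freya: 07:00–07:15, 07:45–08:30, 09:00–10:45.
Gita ∩ Freya ∩ Anders: 09:00–10:45.
Single common window of 105 minutes.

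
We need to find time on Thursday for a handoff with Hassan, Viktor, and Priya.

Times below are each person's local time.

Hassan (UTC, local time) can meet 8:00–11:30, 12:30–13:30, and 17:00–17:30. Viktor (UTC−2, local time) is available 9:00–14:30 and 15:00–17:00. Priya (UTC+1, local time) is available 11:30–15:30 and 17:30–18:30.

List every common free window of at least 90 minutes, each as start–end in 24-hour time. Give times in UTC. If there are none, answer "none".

none

Hassan → UTC: 08:00–11:30, 12:30–13:30, 17:00–17:30.
Viktor → UTC: 11:00–16:30, 17:00–19:00.
Priya → UTC: 10:30–14:30, 16:30–17:30.
Hassan ∩ Viktor: 11:00–11:30, 12:30–13:30, 17:00–17:30.
Hassan ∩ Viktor ∩ Priya: 11:00–11:30, 12:30–13:30, 17:00–17:30.
Windows ≥ 90 min: (none).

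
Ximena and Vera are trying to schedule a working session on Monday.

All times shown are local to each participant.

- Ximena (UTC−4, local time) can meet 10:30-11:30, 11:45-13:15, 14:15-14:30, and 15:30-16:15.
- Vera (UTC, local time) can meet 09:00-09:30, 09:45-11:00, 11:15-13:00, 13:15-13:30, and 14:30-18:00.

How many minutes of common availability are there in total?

Ximena → UTC: 14:30–15:30, 15:45–17:15, 18:15–18:30, 19:30–20:15.
Vera → UTC: 09:00–09:30, 09:45–11:00, 11:15–13:00, 13:15–13:30, 14:30–18:00.
Ximena ∩ Vera: 14:30–15:30, 15:45–17:15.
Total common minutes: 60 + 90 = 150.

150 minutes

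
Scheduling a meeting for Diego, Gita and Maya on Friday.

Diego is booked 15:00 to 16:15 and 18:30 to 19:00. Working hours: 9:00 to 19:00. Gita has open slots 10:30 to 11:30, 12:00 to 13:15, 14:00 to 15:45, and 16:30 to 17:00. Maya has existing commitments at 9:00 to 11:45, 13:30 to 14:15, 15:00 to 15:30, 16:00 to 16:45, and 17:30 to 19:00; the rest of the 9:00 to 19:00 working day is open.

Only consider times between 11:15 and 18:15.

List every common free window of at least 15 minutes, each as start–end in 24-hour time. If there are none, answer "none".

Diego free within 09:00–19:00: 09:00–15:00, 16:15–18:30.
Maya free within 09:00–19:00: 11:45–13:30, 14:15–15:00, 15:30–16:00, 16:45–17:30.
Diego ∩ Gita: 10:30–11:30, 12:00–13:15, 14:00–15:00, 16:30–17:00.
Diego ∩ Gita ∩ Maya: 12:00–13:15, 14:15–15:00, 16:45–17:00.
Restricted to 11:15–18:15: 12:00–13:15, 14:15–15:00, 16:45–17:00.
Windows ≥ 15 min: 12:00–13:15, 14:15–15:00, 16:45–17:00.

12:00–13:15, 14:15–15:00, 16:45–17:00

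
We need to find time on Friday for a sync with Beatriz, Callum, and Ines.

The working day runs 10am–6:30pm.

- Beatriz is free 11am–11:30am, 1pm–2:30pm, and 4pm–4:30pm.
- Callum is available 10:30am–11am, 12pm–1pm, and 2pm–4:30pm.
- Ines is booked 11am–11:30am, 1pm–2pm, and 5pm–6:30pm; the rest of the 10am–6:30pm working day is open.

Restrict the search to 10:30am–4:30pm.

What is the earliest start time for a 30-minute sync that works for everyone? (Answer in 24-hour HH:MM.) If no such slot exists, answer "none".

Ines free within 10:00–18:30: 10:00–11:00, 11:30–13:00, 14:00–17:00.
Beatriz ∩ Callum: 14:00–14:30, 16:00–16:30.
Beatriz ∩ Callum ∩ Ines: 14:00–14:30, 16:00–16:30.
Restricted to 10:30–16:30: 14:00–14:30, 16:00–16:30.
Windows ≥ 30 min: 14:00–14:30, 16:00–16:30.
Earliest such window starts at 14:00.

14:00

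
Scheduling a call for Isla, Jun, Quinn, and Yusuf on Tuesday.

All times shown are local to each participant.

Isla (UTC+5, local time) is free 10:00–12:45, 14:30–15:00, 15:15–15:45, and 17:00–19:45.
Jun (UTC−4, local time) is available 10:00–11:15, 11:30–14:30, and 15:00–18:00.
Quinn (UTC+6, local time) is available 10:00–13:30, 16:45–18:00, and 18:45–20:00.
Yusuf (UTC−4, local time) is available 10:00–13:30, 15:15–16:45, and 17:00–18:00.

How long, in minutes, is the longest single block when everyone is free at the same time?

0 minutes

Isla → UTC: 05:00–07:45, 09:30–10:00, 10:15–10:45, 12:00–14:45.
Jun → UTC: 14:00–15:15, 15:30–18:30, 19:00–22:00.
Quinn → UTC: 04:00–07:30, 10:45–12:00, 12:45–14:00.
Yusuf → UTC: 14:00–17:30, 19:15–20:45, 21:00–22:00.
Isla ∩ Jun: 14:00–14:45.
Isla ∩ Jun ∩ Quinn: (none).
Isla ∩ Jun ∩ Quinn ∩ Yusuf: (none).
No common window.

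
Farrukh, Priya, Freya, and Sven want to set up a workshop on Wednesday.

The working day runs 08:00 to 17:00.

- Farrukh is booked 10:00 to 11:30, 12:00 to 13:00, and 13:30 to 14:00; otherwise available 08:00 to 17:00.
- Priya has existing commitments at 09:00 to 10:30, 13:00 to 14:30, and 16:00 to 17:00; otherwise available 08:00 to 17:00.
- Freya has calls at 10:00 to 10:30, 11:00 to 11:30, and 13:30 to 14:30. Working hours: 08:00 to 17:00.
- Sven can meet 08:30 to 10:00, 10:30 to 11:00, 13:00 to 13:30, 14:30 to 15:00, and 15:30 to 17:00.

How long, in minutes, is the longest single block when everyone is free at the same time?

Farrukh free within 08:00–17:00: 08:00–10:00, 11:30–12:00, 13:00–13:30, 14:00–17:00.
Priya free within 08:00–17:00: 08:00–09:00, 10:30–13:00, 14:30–16:00.
Freya free within 08:00–17:00: 08:00–10:00, 10:30–11:00, 11:30–13:30, 14:30–17:00.
Farrukh ∩ Priya: 08:00–09:00, 11:30–12:00, 14:30–16:00.
Farrukh ∩ Priya ∩ Freya: 08:00–09:00, 11:30–12:00, 14:30–16:00.
Farrukh ∩ Priya ∩ Freya ∩ Sven: 08:30–09:00, 14:30–15:00, 15:30–16:00.
Common window lengths: 30, 30, 30 min; longest is 30.

30 minutes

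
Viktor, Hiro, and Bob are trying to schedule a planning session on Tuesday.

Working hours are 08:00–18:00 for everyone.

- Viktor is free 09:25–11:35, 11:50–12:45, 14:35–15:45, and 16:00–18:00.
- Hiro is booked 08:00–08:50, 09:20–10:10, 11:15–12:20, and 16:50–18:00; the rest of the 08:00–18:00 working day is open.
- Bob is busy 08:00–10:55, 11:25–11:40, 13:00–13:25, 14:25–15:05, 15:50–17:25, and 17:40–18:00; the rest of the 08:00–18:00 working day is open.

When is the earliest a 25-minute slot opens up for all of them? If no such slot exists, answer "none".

Hiro free within 08:00–18:00: 08:50–09:20, 10:10–11:15, 12:20–16:50.
Bob free within 08:00–18:00: 10:55–11:25, 11:40–13:00, 13:25–14:25, 15:05–15:50, 17:25–17:40.
Viktor ∩ Hiro: 10:10–11:15, 12:20–12:45, 14:35–15:45, 16:00–16:50.
Viktor ∩ Hiro ∩ Bob: 10:55–11:15, 12:20–12:45, 15:05–15:45.
Windows ≥ 25 min: 12:20–12:45, 15:05–15:45.
Earliest such window starts at 12:20.

12:20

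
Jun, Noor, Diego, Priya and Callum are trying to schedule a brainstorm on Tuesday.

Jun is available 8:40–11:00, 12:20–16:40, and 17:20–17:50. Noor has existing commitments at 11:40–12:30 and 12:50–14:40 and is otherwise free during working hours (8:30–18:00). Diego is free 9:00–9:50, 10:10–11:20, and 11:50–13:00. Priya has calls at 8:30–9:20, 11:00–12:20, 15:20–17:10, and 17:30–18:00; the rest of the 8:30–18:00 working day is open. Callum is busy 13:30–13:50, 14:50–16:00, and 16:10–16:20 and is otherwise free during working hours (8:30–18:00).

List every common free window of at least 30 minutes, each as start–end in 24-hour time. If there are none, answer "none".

Noor free within 08:30–18:00: 08:30–11:40, 12:30–12:50, 14:40–18:00.
Priya free within 08:30–18:00: 09:20–11:00, 12:20–15:20, 17:10–17:30.
Callum free within 08:30–18:00: 08:30–13:30, 13:50–14:50, 16:00–16:10, 16:20–18:00.
Jun ∩ Noor: 08:40–11:00, 12:30–12:50, 14:40–16:40, 17:20–17:50.
Jun ∩ Noor ∩ Diego: 09:00–09:50, 10:10–11:00, 12:30–12:50.
Jun ∩ Noor ∩ Diego ∩ Priya: 09:20–09:50, 10:10–11:00, 12:30–12:50.
Jun ∩ Noor ∩ Diego ∩ Priya ∩ Callum: 09:20–09:50, 10:10–11:00, 12:30–12:50.
Windows ≥ 30 min: 09:20–09:50, 10:10–11:00.

09:20–09:50, 10:10–11:00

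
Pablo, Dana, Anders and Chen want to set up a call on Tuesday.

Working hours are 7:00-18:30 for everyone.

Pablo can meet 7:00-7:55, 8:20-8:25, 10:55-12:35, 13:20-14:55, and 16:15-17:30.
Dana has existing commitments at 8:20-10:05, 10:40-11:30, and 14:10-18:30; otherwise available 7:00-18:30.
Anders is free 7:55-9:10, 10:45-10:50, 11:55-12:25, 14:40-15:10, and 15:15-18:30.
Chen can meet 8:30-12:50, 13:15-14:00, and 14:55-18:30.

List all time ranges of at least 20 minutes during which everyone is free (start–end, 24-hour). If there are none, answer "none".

Dana free within 07:00–18:30: 07:00–08:20, 10:05–10:40, 11:30–14:10.
Pablo ∩ Dana: 07:00–07:55, 11:30–12:35, 13:20–14:10.
Pablo ∩ Dana ∩ Anders: 11:55–12:25.
Pablo ∩ Dana ∩ Anders ∩ Chen: 11:55–12:25.
Windows ≥ 20 min: 11:55–12:25.

11:55–12:25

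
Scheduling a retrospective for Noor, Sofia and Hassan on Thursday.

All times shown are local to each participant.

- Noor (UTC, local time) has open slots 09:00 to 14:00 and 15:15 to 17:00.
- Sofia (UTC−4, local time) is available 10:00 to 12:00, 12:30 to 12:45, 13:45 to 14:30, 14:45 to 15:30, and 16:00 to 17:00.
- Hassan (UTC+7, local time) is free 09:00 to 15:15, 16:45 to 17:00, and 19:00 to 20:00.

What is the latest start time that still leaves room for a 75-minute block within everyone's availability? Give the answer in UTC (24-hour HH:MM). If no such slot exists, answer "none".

Noor → UTC: 09:00–14:00, 15:15–17:00.
Sofia → UTC: 14:00–16:00, 16:30–16:45, 17:45–18:30, 18:45–19:30, 20:00–21:00.
Hassan → UTC: 02:00–08:15, 09:45–10:00, 12:00–13:00.
Noor ∩ Sofia: 15:15–16:00, 16:30–16:45.
Noor ∩ Sofia ∩ Hassan: (none).
Windows ≥ 75 min: (none).

none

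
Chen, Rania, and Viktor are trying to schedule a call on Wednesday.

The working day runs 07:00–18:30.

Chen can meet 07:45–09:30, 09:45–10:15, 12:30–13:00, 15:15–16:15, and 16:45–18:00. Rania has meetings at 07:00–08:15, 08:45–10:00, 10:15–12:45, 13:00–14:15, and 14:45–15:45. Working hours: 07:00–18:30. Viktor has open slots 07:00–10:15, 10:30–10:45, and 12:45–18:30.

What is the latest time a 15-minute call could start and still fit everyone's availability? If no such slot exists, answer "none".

17:45

Rania free within 07:00–18:30: 08:15–08:45, 10:00–10:15, 12:45–13:00, 14:15–14:45, 15:45–18:30.
Chen ∩ Rania: 08:15–08:45, 10:00–10:15, 12:45–13:00, 15:45–16:15, 16:45–18:00.
Chen ∩ Rania ∩ Viktor: 08:15–08:45, 10:00–10:15, 12:45–13:00, 15:45–16:15, 16:45–18:00.
Windows ≥ 15 min: 08:15–08:45, 10:00–10:15, 12:45–13:00, 15:45–16:15, 16:45–18:00.
Latest start in the last window 16:45–18:00 is 18:00 − 15 min = 17:45.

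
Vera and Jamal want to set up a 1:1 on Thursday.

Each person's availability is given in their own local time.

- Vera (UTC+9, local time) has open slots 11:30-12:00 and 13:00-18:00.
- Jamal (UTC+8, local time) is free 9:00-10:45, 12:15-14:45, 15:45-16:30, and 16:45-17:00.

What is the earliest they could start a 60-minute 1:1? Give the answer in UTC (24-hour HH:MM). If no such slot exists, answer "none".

04:15

Vera → UTC: 02:30–03:00, 04:00–09:00.
Jamal → UTC: 01:00–02:45, 04:15–06:45, 07:45–08:30, 08:45–09:00.
Vera ∩ Jamal: 02:30–02:45, 04:15–06:45, 07:45–08:30, 08:45–09:00.
Windows ≥ 60 min: 04:15–06:45.
Earliest such window starts at 04:15.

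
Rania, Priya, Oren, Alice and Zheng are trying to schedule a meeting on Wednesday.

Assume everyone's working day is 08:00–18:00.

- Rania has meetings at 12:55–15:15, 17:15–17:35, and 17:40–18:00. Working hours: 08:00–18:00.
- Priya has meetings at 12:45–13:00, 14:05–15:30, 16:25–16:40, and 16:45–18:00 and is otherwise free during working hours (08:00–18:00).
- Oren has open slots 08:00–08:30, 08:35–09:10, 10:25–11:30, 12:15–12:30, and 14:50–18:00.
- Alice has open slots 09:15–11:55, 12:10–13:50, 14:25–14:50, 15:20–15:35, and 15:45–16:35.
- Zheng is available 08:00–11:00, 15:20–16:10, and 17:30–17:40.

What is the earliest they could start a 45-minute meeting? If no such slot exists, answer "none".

Rania free within 08:00–18:00: 08:00–12:55, 15:15–17:15, 17:35–17:40.
Priya free within 08:00–18:00: 08:00–12:45, 13:00–14:05, 15:30–16:25, 16:40–16:45.
Rania ∩ Priya: 08:00–12:45, 15:30–16:25, 16:40–16:45.
Rania ∩ Priya ∩ Oren: 08:00–08:30, 08:35–09:10, 10:25–11:30, 12:15–12:30, 15:30–16:25, 16:40–16:45.
Rania ∩ Priya ∩ Oren ∩ Alice: 10:25–11:30, 12:15–12:30, 15:30–15:35, 15:45–16:25.
Rania ∩ Priya ∩ Oren ∩ Alice ∩ Zheng: 10:25–11:00, 15:30–15:35, 15:45–16:10.
Windows ≥ 45 min: (none).

none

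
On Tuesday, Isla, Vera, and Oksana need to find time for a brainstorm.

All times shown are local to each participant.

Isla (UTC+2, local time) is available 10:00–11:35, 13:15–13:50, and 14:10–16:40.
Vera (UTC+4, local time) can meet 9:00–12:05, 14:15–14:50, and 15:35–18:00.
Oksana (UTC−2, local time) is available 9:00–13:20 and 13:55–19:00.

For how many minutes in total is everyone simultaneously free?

125 minutes

Isla → UTC: 08:00–09:35, 11:15–11:50, 12:10–14:40.
Vera → UTC: 05:00–08:05, 10:15–10:50, 11:35–14:00.
Oksana → UTC: 11:00–15:20, 15:55–21:00.
Isla ∩ Vera: 08:00–08:05, 11:35–11:50, 12:10–14:00.
Isla ∩ Vera ∩ Oksana: 11:35–11:50, 12:10–14:00.
Total common minutes: 15 + 110 = 125.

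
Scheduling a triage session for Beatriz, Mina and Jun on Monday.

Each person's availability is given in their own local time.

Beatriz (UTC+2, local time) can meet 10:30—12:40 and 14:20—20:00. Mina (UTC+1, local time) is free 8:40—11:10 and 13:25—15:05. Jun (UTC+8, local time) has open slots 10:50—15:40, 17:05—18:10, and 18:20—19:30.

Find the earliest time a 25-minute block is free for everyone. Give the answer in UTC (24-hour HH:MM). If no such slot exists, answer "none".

Beatriz → UTC: 08:30–10:40, 12:20–18:00.
Mina → UTC: 07:40–10:10, 12:25–14:05.
Jun → UTC: 02:50–07:40, 09:05–10:10, 10:20–11:30.
Beatriz ∩ Mina: 08:30–10:10, 12:25–14:05.
Beatriz ∩ Mina ∩ Jun: 09:05–10:10.
Windows ≥ 25 min: 09:05–10:10.
Earliest such window starts at 09:05.

09:05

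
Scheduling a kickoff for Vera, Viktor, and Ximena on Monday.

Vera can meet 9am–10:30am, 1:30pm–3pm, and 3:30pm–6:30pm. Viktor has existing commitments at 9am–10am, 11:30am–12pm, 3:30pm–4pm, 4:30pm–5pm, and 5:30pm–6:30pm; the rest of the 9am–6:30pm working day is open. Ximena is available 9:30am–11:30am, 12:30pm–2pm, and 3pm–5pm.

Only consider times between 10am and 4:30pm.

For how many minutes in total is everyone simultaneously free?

90 minutes

Viktor free within 09:00–18:30: 10:00–11:30, 12:00–15:30, 16:00–16:30, 17:00–17:30.
Vera ∩ Viktor: 10:00–10:30, 13:30–15:00, 16:00–16:30, 17:00–17:30.
Vera ∩ Viktor ∩ Ximena: 10:00–10:30, 13:30–14:00, 16:00–16:30.
Restricted to 10:00–16:30: 10:00–10:30, 13:30–14:00, 16:00–16:30.
Total common minutes: 30 + 30 + 30 = 90.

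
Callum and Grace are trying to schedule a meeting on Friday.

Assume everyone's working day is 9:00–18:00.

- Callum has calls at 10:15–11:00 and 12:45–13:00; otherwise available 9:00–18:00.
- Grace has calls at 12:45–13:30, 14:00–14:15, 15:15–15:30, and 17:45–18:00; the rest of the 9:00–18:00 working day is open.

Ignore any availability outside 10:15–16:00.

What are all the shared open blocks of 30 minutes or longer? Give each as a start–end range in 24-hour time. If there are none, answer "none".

11:00–12:45, 13:30–14:00, 14:15–15:15, 15:30–16:00

Callum free within 09:00–18:00: 09:00–10:15, 11:00–12:45, 13:00–18:00.
Grace free within 09:00–18:00: 09:00–12:45, 13:30–14:00, 14:15–15:15, 15:30–17:45.
Callum ∩ Grace: 09:00–10:15, 11:00–12:45, 13:30–14:00, 14:15–15:15, 15:30–17:45.
Restricted to 10:15–16:00: 11:00–12:45, 13:30–14:00, 14:15–15:15, 15:30–16:00.
Windows ≥ 30 min: 11:00–12:45, 13:30–14:00, 14:15–15:15, 15:30–16:00.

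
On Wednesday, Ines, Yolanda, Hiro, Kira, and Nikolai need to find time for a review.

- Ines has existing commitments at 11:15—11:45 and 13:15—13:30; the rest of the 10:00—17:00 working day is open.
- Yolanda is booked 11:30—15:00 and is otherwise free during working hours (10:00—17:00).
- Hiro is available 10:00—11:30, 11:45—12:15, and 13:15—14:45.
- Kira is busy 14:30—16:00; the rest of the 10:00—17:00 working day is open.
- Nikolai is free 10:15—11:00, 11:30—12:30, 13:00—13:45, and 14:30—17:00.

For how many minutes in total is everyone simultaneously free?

45 minutes

Ines free within 10:00–17:00: 10:00–11:15, 11:45–13:15, 13:30–17:00.
Yolanda free within 10:00–17:00: 10:00–11:30, 15:00–17:00.
Kira free within 10:00–17:00: 10:00–14:30, 16:00–17:00.
Ines ∩ Yolanda: 10:00–11:15, 15:00–17:00.
Ines ∩ Yolanda ∩ Hiro: 10:00–11:15.
Ines ∩ Yolanda ∩ Hiro ∩ Kira: 10:00–11:15.
Ines ∩ Yolanda ∩ Hiro ∩ Kira ∩ Nikolai: 10:15–11:00.
Total common minutes: 45.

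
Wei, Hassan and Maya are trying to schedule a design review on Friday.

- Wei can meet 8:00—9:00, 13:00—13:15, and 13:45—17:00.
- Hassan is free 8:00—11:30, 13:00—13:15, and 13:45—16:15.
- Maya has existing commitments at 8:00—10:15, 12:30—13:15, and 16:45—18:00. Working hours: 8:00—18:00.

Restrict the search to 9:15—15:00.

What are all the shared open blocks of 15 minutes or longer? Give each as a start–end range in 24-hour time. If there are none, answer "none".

Maya free within 08:00–18:00: 10:15–12:30, 13:15–16:45.
Wei ∩ Hassan: 08:00–09:00, 13:00–13:15, 13:45–16:15.
Wei ∩ Hassan ∩ Maya: 13:45–16:15.
Restricted to 09:15–15:00: 13:45–15:00.
Windows ≥ 15 min: 13:45–15:00.

13:45–15:00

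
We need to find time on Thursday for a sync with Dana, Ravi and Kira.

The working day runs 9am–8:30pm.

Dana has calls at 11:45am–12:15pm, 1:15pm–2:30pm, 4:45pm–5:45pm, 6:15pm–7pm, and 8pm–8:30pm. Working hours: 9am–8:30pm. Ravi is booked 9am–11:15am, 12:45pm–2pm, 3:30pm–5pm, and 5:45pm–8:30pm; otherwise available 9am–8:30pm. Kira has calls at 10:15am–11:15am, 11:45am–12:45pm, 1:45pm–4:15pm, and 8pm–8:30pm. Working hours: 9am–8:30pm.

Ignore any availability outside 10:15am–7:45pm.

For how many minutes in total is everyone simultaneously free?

Dana free within 09:00–20:30: 09:00–11:45, 12:15–13:15, 14:30–16:45, 17:45–18:15, 19:00–20:00.
Ravi free within 09:00–20:30: 11:15–12:45, 14:00–15:30, 17:00–17:45.
Kira free within 09:00–20:30: 09:00–10:15, 11:15–11:45, 12:45–13:45, 16:15–20:00.
Dana ∩ Ravi: 11:15–11:45, 12:15–12:45, 14:30–15:30.
Dana ∩ Ravi ∩ Kira: 11:15–11:45.
Restricted to 10:15–19:45: 11:15–11:45.
Total common minutes: 30.

30 minutes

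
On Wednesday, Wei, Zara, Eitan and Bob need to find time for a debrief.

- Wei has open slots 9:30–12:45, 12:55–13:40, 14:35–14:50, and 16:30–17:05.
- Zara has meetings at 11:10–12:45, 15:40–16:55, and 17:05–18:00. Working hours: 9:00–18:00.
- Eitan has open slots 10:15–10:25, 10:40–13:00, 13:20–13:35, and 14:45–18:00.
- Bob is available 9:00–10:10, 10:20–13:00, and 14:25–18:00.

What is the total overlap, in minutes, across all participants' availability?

55 minutes

Zara free within 09:00–18:00: 09:00–11:10, 12:45–15:40, 16:55–17:05.
Wei ∩ Zara: 09:30–11:10, 12:55–13:40, 14:35–14:50, 16:55–17:05.
Wei ∩ Zara ∩ Eitan: 10:15–10:25, 10:40–11:10, 12:55–13:00, 13:20–13:35, 14:45–14:50, 16:55–17:05.
Wei ∩ Zara ∩ Eitan ∩ Bob: 10:20–10:25, 10:40–11:10, 12:55–13:00, 14:45–14:50, 16:55–17:05.
Total common minutes: 5 + 30 + 5 + 5 + 10 = 55.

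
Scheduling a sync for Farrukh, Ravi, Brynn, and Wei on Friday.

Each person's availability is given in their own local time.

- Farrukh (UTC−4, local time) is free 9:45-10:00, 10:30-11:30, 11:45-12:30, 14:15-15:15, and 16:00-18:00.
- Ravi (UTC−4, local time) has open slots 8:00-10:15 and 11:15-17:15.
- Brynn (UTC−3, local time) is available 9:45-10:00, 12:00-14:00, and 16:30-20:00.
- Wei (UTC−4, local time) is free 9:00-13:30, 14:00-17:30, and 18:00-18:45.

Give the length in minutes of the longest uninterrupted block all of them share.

75 minutes

Farrukh → UTC: 13:45–14:00, 14:30–15:30, 15:45–16:30, 18:15–19:15, 20:00–22:00.
Ravi → UTC: 12:00–14:15, 15:15–21:15.
Brynn → UTC: 12:45–13:00, 15:00–17:00, 19:30–23:00.
Wei → UTC: 13:00–17:30, 18:00–21:30, 22:00–22:45.
Farrukh ∩ Ravi: 13:45–14:00, 15:15–15:30, 15:45–16:30, 18:15–19:15, 20:00–21:15.
Farrukh ∩ Ravi ∩ Brynn: 15:15–15:30, 15:45–16:30, 20:00–21:15.
Farrukh ∩ Ravi ∩ Brynn ∩ Wei: 15:15–15:30, 15:45–16:30, 20:00–21:15.
Common window lengths: 15, 45, 75 min; longest is 75.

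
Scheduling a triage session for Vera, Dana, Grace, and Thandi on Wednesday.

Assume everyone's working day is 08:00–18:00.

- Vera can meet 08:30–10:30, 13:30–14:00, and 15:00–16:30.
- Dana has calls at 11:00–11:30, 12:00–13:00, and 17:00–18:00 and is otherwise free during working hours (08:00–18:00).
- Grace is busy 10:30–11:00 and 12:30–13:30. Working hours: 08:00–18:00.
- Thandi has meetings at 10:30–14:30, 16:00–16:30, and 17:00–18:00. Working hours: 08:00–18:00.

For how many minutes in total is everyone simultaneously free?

Dana free within 08:00–18:00: 08:00–11:00, 11:30–12:00, 13:00–17:00.
Grace free within 08:00–18:00: 08:00–10:30, 11:00–12:30, 13:30–18:00.
Thandi free within 08:00–18:00: 08:00–10:30, 14:30–16:00, 16:30–17:00.
Vera ∩ Dana: 08:30–10:30, 13:30–14:00, 15:00–16:30.
Vera ∩ Dana ∩ Grace: 08:30–10:30, 13:30–14:00, 15:00–16:30.
Vera ∩ Dana ∩ Grace ∩ Thandi: 08:30–10:30, 15:00–16:00.
Total common minutes: 120 + 60 = 180.

180 minutes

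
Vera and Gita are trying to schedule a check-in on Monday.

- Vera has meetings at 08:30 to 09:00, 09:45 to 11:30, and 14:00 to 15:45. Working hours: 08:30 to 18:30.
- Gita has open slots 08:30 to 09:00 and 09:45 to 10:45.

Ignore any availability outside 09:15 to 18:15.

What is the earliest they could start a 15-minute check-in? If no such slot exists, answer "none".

Vera free within 08:30–18:30: 09:00–09:45, 11:30–14:00, 15:45–18:30.
Vera ∩ Gita: (none).
Restricted to 09:15–18:15: (none).
Windows ≥ 15 min: (none).

none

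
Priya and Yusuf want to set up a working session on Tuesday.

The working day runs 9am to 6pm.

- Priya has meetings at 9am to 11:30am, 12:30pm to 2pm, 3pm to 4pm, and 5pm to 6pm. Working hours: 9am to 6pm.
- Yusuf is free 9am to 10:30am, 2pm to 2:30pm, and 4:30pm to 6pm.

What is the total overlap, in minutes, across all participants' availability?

Priya free within 09:00–18:00: 11:30–12:30, 14:00–15:00, 16:00–17:00.
Priya ∩ Yusuf: 14:00–14:30, 16:30–17:00.
Total common minutes: 30 + 30 = 60.

60 minutes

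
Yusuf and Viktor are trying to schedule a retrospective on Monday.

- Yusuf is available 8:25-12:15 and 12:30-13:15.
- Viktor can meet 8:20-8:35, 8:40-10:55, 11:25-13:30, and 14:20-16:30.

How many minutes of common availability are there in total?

240 minutes

Yusuf ∩ Viktor: 08:25–08:35, 08:40–10:55, 11:25–12:15, 12:30–13:15.
Total common minutes: 10 + 135 + 50 + 45 = 240.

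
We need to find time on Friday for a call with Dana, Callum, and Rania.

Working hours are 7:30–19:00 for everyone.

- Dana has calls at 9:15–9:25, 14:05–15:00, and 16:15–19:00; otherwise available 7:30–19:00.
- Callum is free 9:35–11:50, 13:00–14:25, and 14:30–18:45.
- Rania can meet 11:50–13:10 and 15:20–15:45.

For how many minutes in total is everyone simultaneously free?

Dana free within 07:30–19:00: 07:30–09:15, 09:25–14:05, 15:00–16:15.
Dana ∩ Callum: 09:35–11:50, 13:00–14:05, 15:00–16:15.
Dana ∩ Callum ∩ Rania: 13:00–13:10, 15:20–15:45.
Total common minutes: 10 + 25 = 35.

35 minutes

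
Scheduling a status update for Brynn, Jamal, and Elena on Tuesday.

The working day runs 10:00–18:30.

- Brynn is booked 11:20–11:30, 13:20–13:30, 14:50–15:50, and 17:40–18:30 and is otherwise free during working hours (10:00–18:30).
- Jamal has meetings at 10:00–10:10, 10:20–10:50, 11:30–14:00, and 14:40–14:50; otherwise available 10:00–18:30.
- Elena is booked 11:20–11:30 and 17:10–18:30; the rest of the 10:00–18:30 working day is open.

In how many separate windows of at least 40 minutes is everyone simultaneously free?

2

Brynn free within 10:00–18:30: 10:00–11:20, 11:30–13:20, 13:30–14:50, 15:50–17:40.
Jamal free within 10:00–18:30: 10:10–10:20, 10:50–11:30, 14:00–14:40, 14:50–18:30.
Elena free within 10:00–18:30: 10:00–11:20, 11:30–17:10.
Brynn ∩ Jamal: 10:10–10:20, 10:50–11:20, 14:00–14:40, 15:50–17:40.
Brynn ∩ Jamal ∩ Elena: 10:10–10:20, 10:50–11:20, 14:00–14:40, 15:50–17:10.
Windows ≥ 40 min: 14:00–14:40, 15:50–17:10.
That's 2 windows.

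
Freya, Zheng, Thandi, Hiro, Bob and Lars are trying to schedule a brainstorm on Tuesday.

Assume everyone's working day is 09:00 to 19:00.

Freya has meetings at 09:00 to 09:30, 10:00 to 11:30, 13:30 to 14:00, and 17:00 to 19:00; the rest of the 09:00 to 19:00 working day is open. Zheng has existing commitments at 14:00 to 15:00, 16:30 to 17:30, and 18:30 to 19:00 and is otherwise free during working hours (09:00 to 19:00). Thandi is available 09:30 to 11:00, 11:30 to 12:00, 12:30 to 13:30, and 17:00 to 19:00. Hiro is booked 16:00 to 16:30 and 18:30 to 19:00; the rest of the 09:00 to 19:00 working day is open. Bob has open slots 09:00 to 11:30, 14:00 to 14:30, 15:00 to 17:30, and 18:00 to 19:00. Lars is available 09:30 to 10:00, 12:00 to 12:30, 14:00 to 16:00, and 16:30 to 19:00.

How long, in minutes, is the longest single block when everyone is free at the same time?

30 minutes

Freya free within 09:00–19:00: 09:30–10:00, 11:30–13:30, 14:00–17:00.
Zheng free within 09:00–19:00: 09:00–14:00, 15:00–16:30, 17:30–18:30.
Hiro free within 09:00–19:00: 09:00–16:00, 16:30–18:30.
Freya ∩ Zheng: 09:30–10:00, 11:30–13:30, 15:00–16:30.
Freya ∩ Zheng ∩ Thandi: 09:30–10:00, 11:30–12:00, 12:30–13:30.
Freya ∩ Zheng ∩ Thandi ∩ Hiro: 09:30–10:00, 11:30–12:00, 12:30–13:30.
Freya ∩ Zheng ∩ Thandi ∩ Hiro ∩ Bob: 09:30–10:00.
Freya ∩ Zheng ∩ Thandi ∩ Hiro ∩ Bob ∩ Lars: 09:30–10:00.
Single common window of 30 minutes.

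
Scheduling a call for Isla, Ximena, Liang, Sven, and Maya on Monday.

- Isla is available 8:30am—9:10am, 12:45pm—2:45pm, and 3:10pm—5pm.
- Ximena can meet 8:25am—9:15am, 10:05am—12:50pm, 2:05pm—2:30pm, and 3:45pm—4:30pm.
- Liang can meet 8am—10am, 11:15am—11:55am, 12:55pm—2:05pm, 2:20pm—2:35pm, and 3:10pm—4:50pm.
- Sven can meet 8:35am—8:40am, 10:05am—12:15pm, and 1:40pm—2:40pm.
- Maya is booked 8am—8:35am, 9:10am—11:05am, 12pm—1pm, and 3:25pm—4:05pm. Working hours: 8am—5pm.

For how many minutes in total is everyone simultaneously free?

15 minutes

Maya free within 08:00–17:00: 08:35–09:10, 11:05–12:00, 13:00–15:25, 16:05–17:00.
Isla ∩ Ximena: 08:30–09:10, 12:45–12:50, 14:05–14:30, 15:45–16:30.
Isla ∩ Ximena ∩ Liang: 08:30–09:10, 14:20–14:30, 15:45–16:30.
Isla ∩ Ximena ∩ Liang ∩ Sven: 08:35–08:40, 14:20–14:30.
Isla ∩ Ximena ∩ Liang ∩ Sven ∩ Maya: 08:35–08:40, 14:20–14:30.
Total common minutes: 5 + 10 = 15.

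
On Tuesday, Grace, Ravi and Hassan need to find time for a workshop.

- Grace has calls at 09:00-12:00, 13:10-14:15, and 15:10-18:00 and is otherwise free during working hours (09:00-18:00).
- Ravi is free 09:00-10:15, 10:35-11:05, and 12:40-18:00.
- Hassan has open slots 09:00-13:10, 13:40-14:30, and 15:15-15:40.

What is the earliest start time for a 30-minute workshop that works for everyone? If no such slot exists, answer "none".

12:40

Grace free within 09:00–18:00: 12:00–13:10, 14:15–15:10.
Grace ∩ Ravi: 12:40–13:10, 14:15–15:10.
Grace ∩ Ravi ∩ Hassan: 12:40–13:10, 14:15–14:30.
Windows ≥ 30 min: 12:40–13:10.
Earliest such window starts at 12:40.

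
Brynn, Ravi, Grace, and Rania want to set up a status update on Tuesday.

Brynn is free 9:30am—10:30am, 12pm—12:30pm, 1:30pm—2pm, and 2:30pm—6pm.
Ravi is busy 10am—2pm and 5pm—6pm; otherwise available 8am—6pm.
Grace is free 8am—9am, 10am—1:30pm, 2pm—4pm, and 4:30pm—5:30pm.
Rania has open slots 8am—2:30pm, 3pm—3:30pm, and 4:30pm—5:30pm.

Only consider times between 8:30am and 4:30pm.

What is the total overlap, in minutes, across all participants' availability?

Ravi free within 08:00–18:00: 08:00–10:00, 14:00–17:00.
Brynn ∩ Ravi: 09:30–10:00, 14:30–17:00.
Brynn ∩ Ravi ∩ Grace: 14:30–16:00, 16:30–17:00.
Brynn ∩ Ravi ∩ Grace ∩ Rania: 15:00–15:30, 16:30–17:00.
Restricted to 08:30–16:30: 15:00–15:30.
Total common minutes: 30.

30 minutes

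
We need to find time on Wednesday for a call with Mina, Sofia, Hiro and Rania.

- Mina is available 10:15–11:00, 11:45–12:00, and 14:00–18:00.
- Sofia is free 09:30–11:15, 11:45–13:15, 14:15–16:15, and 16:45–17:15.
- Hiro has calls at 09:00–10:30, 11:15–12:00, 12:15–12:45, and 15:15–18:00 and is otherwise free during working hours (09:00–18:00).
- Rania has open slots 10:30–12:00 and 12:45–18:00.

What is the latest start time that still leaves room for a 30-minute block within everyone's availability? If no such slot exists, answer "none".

Hiro free within 09:00–18:00: 10:30–11:15, 12:00–12:15, 12:45–15:15.
Mina ∩ Sofia: 10:15–11:00, 11:45–12:00, 14:15–16:15, 16:45–17:15.
Mina ∩ Sofia ∩ Hiro: 10:30–11:00, 14:15–15:15.
Mina ∩ Sofia ∩ Hiro ∩ Rania: 10:30–11:00, 14:15–15:15.
Windows ≥ 30 min: 10:30–11:00, 14:15–15:15.
Latest start in the last window 14:15–15:15 is 15:15 − 30 min = 14:45.

14:45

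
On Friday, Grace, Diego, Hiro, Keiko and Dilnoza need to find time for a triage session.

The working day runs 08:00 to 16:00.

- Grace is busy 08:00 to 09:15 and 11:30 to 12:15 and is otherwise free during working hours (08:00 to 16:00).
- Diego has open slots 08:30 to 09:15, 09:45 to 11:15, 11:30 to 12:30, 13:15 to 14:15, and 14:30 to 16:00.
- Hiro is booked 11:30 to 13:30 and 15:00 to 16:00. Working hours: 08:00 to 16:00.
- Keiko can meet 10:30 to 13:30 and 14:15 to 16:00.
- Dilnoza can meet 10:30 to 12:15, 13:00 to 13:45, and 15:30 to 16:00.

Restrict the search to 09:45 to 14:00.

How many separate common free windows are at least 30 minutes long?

Grace free within 08:00–16:00: 09:15–11:30, 12:15–16:00.
Hiro free within 08:00–16:00: 08:00–11:30, 13:30–15:00.
Grace ∩ Diego: 09:45–11:15, 12:15–12:30, 13:15–14:15, 14:30–16:00.
Grace ∩ Diego ∩ Hiro: 09:45–11:15, 13:30–14:15, 14:30–15:00.
Grace ∩ Diego ∩ Hiro ∩ Keiko: 10:30–11:15, 14:30–15:00.
Grace ∩ Diego ∩ Hiro ∩ Keiko ∩ Dilnoza: 10:30–11:15.
Restricted to 09:45–14:00: 10:30–11:15.
Windows ≥ 30 min: 10:30–11:15.
That's 1 window.

1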